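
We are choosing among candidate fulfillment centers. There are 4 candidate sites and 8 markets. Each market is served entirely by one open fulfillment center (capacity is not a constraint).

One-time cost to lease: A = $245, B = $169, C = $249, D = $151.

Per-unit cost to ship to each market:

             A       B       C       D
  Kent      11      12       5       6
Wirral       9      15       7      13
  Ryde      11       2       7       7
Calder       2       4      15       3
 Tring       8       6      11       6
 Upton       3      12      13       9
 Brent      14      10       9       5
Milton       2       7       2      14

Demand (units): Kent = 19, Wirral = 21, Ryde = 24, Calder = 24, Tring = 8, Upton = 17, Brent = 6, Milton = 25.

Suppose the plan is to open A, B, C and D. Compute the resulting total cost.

Each market is assigned to its cheapest site among the open ones.
{A, B, C, D}: Kent→C 5·19=95, Wirral→C 7·21=147, Ryde→B 2·24=48, Calder→A 2·24=48, Tring→B 6·8=48, Upton→A 3·17=51, Brent→D 5·6=30, Milton→A 2·25=50. Service 517; fixed 814; total 1331.

Total cost: 1331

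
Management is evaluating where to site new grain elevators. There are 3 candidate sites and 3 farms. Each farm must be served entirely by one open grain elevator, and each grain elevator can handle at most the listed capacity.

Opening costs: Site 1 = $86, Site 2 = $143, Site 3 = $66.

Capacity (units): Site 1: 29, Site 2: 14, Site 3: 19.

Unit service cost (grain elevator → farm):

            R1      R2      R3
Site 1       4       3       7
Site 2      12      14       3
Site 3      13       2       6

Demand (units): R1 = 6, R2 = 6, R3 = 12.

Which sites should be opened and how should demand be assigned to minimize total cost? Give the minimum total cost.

Minimum total cost: 212

Open {Site 1}: R1→Site 1 4·6=24, R2→Site 1 3·6=18, R3→Site 1 7·12=84.
Loads: Site 1 carries 24/29. Service 126; fixed 86; total 212.
Next best feasible plan costs 260.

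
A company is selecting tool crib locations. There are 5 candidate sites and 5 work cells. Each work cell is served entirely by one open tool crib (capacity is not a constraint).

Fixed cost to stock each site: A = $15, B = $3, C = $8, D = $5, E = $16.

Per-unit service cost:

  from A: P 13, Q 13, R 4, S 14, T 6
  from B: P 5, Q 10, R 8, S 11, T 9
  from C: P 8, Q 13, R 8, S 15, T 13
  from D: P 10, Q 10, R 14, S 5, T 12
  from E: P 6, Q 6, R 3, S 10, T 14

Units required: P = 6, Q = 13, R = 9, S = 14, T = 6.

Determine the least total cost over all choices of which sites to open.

Minimum total cost: 280

For any fixed open set, each work cell goes to its cheapest open site; total = fixed + service.
{A, B, D, E}: P→B 5·6=30, Q→E 6·13=78, R→E 3·9=27, S→D 5·14=70, T→A 6·6=36. Service 241; fixed 39; total 280.
{A, D, E}: service 247 + fixed 36 = 283
{B, D, E}: P→B 5·6=30, Q→E 6·13=78, R→E 3·9=27, S→D 5·14=70, T→B 9·6=54. Service 259; fixed 24; total 283.
{A, B, C, D, E}: service 241 + fixed 47 = 288
No other subset beats 280.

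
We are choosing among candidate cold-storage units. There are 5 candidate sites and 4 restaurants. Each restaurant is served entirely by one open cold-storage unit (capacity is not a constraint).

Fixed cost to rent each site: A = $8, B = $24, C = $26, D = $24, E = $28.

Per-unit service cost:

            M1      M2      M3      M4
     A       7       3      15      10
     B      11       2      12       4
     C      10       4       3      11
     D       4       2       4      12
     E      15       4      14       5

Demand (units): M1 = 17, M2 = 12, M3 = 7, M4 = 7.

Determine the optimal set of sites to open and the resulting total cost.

For any fixed open set, each restaurant goes to its cheapest open site; total = fixed + service.
{B, D}: M1→D 4·17=68, M2→B 2·12=24, M3→D 4·7=28, M4→B 4·7=28. Service 148; fixed 48; total 196.
{A, B, D}: service 148 + fixed 56 = 204
{D, E}: service 155 + fixed 52 = 207
{A, B, C, D, E}: service 141 + fixed 110 = 251
No other subset beats 196.

Open B and D; minimum total cost 196.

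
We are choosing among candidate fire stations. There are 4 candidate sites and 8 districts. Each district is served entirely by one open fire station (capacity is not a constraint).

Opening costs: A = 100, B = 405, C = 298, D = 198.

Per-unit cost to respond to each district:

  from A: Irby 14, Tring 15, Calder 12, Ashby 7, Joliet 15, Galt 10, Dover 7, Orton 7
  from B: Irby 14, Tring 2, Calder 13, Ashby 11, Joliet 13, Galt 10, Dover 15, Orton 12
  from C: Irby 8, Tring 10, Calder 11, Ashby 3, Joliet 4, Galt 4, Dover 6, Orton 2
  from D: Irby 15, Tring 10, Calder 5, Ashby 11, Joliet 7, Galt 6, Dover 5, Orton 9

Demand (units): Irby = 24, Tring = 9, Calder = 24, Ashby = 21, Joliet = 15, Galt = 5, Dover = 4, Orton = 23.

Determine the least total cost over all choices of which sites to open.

For any fixed open set, each district goes to its cheapest open site; total = fixed + service.
{C}: Irby→C 8·24=192, Tring→C 10·9=90, Calder→C 11·24=264, Ashby→C 3·21=63, Joliet→C 4·15=60, Galt→C 4·5=20, Dover→C 6·4=24, Orton→C 2·23=46. Service 759; fixed 298; total 1057.
{C, D}: Irby→C 8·24=192, Tring→C 10·9=90, Calder→D 5·24=120, Ashby→C 3·21=63, Joliet→C 4·15=60, Galt→C 4·5=20, Dover→D 5·4=20, Orton→C 2·23=46. Service 611; fixed 496; total 1107.
{A, C}: service 759 + fixed 398 = 1157
{A, B, C, D}: Irby→C 8·24=192, Tring→B 2·9=18, Calder→D 5·24=120, Ashby→C 3·21=63, Joliet→C 4·15=60, Galt→C 4·5=20, Dover→D 5·4=20, Orton→C 2·23=46. Service 539; fixed 1001; total 1540.
No other subset beats 1057.

Minimum total cost: 1057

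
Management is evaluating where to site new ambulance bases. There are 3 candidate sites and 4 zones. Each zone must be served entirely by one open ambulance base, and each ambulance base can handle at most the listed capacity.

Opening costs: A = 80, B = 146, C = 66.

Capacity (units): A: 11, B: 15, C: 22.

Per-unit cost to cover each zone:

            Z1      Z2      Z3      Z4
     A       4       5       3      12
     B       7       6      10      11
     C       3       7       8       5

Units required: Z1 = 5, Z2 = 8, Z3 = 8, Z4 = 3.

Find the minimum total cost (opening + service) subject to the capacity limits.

Minimum total cost: 256

Open {A, C}: Z1→C 3·5=15, Z2→C 7·8=56, Z3→A 3·8=24, Z4→C 5·3=15.
Loads: A carries 8/11, C carries 16/22. Service 110; fixed 146; total 256.
Next best feasible plan costs 277.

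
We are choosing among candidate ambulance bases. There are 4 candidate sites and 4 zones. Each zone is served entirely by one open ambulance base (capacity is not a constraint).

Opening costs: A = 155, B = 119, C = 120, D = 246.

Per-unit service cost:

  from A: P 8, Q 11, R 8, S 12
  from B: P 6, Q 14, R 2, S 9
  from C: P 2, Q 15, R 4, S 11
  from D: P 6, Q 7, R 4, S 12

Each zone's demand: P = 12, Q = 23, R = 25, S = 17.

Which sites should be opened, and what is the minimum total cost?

For any fixed open set, each zone goes to its cheapest open site; total = fixed + service.
{B}: P→B 6·12=72, Q→B 14·23=322, R→B 2·25=50, S→B 9·17=153. Service 597; fixed 119; total 716.
{C}: P→C 2·12=24, Q→C 15·23=345, R→C 4·25=100, S→C 11·17=187. Service 656; fixed 120; total 776.
{D}: P→D 6·12=72, Q→D 7·23=161, R→D 4·25=100, S→D 12·17=204. Service 537; fixed 246; total 783.
{A, B, C, D}: service 388 + fixed 640 = 1028
No other subset beats 716.

Open B only; minimum total cost 716.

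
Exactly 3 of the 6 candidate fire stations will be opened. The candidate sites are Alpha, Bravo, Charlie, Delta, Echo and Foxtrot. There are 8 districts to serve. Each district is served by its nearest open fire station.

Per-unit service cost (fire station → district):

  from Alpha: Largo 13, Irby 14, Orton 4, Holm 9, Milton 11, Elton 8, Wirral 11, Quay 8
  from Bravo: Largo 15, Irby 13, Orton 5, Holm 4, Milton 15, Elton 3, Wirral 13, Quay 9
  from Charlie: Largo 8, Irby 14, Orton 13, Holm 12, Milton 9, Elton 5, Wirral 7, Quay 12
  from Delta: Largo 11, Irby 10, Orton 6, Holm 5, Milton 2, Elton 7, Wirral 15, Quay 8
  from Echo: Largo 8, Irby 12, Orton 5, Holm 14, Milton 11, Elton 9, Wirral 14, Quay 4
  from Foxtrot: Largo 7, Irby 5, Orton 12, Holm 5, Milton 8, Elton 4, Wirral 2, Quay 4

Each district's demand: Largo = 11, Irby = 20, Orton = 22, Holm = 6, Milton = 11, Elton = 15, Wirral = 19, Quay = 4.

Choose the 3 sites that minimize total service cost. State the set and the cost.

With exactly 3 open, each district uses its cheapest among the chosen.
{Alpha, Delta, Foxtrot}: Largo→Foxtrot 7·11=77, Irby→Foxtrot 5·20=100, Orton→Alpha 4·22=88, Holm→Delta 5·6=30, Milton→Delta 2·11=22, Elton→Foxtrot 4·15=60, Wirral→Foxtrot 2·19=38, Quay→Foxtrot 4·4=16. Service cost 431.
{Bravo, Delta, Foxtrot}: service cost 432
{Delta, Echo, Foxtrot}: service cost 453
Among all 20 size-3 choices, {Alpha, Delta, Foxtrot} is lowest.

Choose Alpha, Delta and Foxtrot; total service cost 431.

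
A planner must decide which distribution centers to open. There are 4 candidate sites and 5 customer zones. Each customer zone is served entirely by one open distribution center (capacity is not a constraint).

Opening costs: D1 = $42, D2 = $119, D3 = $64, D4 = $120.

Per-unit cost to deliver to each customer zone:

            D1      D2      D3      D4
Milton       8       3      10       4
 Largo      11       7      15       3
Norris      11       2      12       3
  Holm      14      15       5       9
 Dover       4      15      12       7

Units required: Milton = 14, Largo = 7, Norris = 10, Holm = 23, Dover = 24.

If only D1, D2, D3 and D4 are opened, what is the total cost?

Each customer zone is assigned to its cheapest site among the open ones.
{D1, D2, D3, D4}: Milton→D2 3·14=42, Largo→D4 3·7=21, Norris→D2 2·10=20, Holm→D3 5·23=115, Dover→D1 4·24=96. Service 294; fixed 345; total 639.

Total cost: 639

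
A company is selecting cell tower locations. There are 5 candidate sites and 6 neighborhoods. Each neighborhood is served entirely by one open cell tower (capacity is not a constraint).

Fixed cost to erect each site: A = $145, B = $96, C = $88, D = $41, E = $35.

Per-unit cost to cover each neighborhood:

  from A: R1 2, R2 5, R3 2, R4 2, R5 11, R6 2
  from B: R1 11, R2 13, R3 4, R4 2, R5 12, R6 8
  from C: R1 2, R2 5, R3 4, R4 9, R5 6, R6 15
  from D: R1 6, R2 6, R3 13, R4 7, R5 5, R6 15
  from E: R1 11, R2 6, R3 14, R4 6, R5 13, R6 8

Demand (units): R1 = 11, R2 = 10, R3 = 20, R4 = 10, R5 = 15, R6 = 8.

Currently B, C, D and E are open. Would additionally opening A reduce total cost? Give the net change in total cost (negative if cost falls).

Current service cost with {B, C, D, E}: 311.
Adding A: each neighborhood re-picks its cheapest; new service cost 223, saving 88.
Extra fixed cost: 145. Net change = 145 − 88 = 57.
(Totals: 571 → 628.)

No — net change +57 (cost rises by 57).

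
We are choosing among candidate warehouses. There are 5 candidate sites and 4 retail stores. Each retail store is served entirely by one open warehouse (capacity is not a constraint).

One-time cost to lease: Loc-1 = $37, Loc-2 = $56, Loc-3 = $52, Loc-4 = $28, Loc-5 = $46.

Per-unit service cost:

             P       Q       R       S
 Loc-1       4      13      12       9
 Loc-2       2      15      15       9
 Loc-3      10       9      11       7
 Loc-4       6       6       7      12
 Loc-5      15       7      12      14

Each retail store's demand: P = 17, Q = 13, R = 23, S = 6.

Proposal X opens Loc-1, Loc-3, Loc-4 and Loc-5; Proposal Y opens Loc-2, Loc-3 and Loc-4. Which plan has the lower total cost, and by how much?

Proposal X: {Loc-1, Loc-3, Loc-4, Loc-5}: P→Loc-1 4·17=68, Q→Loc-4 6·13=78, R→Loc-4 7·23=161, S→Loc-3 7·6=42. Service 349; fixed 163; total 512.
Proposal Y: {Loc-2, Loc-3, Loc-4}: P→Loc-2 2·17=34, Q→Loc-4 6·13=78, R→Loc-4 7·23=161, S→Loc-3 7·6=42. Service 315; fixed 136; total 451.
Difference: |512 − 451| = 61.

Proposal Y is cheaper by 61.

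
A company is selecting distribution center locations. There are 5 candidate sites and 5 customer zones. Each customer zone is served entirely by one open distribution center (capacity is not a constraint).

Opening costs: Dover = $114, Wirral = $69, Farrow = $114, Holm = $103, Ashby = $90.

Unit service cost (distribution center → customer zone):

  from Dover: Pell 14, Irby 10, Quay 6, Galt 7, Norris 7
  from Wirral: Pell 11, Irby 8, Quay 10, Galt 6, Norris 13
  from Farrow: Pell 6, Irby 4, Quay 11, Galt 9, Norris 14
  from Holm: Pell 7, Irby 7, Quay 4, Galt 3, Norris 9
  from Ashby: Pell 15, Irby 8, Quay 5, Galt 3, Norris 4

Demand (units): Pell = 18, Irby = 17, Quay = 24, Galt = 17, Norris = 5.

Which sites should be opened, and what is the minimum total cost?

For any fixed open set, each customer zone goes to its cheapest open site; total = fixed + service.
{Holm}: Pell→Holm 7·18=126, Irby→Holm 7·17=119, Quay→Holm 4·24=96, Galt→Holm 3·17=51, Norris→Holm 9·5=45. Service 437; fixed 103; total 540.
{Farrow, Ashby}: service 367 + fixed 204 = 571
{Farrow, Holm}: service 368 + fixed 217 = 585
{Dover, Wirral, Farrow, Holm, Ashby}: service 343 + fixed 490 = 833
No other subset beats 540.

Open Holm only; minimum total cost 540.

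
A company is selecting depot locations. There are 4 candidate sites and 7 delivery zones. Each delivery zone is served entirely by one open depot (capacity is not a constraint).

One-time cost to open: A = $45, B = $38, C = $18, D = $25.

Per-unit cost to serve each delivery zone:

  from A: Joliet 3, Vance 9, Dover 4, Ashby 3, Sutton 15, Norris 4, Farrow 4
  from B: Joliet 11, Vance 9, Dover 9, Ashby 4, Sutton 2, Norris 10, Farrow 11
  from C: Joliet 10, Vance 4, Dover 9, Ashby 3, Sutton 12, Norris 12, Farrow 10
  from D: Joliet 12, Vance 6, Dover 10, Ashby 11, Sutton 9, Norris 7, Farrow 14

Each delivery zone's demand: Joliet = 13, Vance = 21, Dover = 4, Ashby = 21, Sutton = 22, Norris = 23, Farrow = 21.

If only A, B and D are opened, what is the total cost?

Each delivery zone is assigned to its cheapest site among the open ones.
{A, B, D}: Joliet→A 3·13=39, Vance→D 6·21=126, Dover→A 4·4=16, Ashby→A 3·21=63, Sutton→B 2·22=44, Norris→A 4·23=92, Farrow→A 4·21=84. Service 464; fixed 108; total 572.

Total cost: 572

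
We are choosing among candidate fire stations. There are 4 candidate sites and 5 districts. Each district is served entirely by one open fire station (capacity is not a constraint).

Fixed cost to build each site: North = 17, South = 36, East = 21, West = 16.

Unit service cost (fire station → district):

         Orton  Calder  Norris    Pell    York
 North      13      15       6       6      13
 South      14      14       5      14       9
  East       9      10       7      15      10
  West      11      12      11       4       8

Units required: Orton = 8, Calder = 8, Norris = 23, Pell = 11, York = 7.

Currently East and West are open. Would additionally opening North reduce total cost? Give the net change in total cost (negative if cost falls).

Yes — net change −6 (cost falls by 6).

Current service cost with {East, West}: 413.
Adding North: each district re-picks its cheapest; new service cost 390, saving 23.
Extra fixed cost: 17. Net change = 17 − 23 = -6.
(Totals: 450 → 444.)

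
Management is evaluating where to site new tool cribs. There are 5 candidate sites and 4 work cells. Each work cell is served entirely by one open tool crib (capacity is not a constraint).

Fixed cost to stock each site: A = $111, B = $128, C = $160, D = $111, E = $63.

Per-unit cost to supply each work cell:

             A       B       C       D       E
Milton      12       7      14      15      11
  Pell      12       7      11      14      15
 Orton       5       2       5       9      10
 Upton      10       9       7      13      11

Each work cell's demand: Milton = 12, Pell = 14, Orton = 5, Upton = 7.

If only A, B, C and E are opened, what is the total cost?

Total cost: 703

Each work cell is assigned to its cheapest site among the open ones.
{A, B, C, E}: Milton→B 7·12=84, Pell→B 7·14=98, Orton→B 2·5=10, Upton→C 7·7=49. Service 241; fixed 462; total 703.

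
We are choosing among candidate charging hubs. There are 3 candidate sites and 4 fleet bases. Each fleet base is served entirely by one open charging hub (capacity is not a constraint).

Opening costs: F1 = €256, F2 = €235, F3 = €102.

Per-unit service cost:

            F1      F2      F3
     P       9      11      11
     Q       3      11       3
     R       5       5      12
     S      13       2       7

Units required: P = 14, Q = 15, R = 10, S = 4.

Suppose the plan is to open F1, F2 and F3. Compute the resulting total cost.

Total cost: 822

Each fleet base is assigned to its cheapest site among the open ones.
{F1, F2, F3}: P→F1 9·14=126, Q→F1 3·15=45, R→F1 5·10=50, S→F2 2·4=8. Service 229; fixed 593; total 822.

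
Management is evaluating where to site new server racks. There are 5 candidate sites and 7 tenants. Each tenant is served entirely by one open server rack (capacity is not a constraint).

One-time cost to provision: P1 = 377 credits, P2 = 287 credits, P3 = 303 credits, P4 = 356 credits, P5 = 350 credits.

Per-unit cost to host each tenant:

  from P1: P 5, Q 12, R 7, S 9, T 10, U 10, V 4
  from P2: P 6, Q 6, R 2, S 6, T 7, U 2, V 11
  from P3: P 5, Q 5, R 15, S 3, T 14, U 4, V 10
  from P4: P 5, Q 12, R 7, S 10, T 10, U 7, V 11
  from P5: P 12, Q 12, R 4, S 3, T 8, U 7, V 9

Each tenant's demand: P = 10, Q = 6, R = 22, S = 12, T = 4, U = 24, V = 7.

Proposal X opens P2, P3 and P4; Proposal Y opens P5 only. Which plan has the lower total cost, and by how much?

Proposal Y is cheaper by 323.

Proposal X: {P2, P3, P4}: P→P3 5·10=50, Q→P3 5·6=30, R→P2 2·22=44, S→P3 3·12=36, T→P2 7·4=28, U→P2 2·24=48, V→P3 10·7=70. Service 306; fixed 946; total 1252.
Proposal Y: {P5}: P→P5 12·10=120, Q→P5 12·6=72, R→P5 4·22=88, S→P5 3·12=36, T→P5 8·4=32, U→P5 7·24=168, V→P5 9·7=63. Service 579; fixed 350; total 929.
Difference: |1252 − 929| = 323.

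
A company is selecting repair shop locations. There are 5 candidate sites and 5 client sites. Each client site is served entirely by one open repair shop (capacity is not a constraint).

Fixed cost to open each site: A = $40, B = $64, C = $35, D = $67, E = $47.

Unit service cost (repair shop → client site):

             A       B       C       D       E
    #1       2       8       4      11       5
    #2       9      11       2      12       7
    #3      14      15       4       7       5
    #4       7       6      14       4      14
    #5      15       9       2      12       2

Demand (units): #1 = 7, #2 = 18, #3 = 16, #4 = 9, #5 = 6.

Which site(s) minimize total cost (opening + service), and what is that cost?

For any fixed open set, each client site goes to its cheapest open site; total = fixed + service.
{A, C}: #1→A 2·7=14, #2→C 2·18=36, #3→C 4·16=64, #4→A 7·9=63, #5→C 2·6=12. Service 189; fixed 75; total 264.
{C, D}: service 176 + fixed 102 = 278
{B, C}: service 194 + fixed 99 = 293
{A, B, C, D, E}: service 162 + fixed 253 = 415
No other subset beats 264.

Open A and C; minimum total cost 264.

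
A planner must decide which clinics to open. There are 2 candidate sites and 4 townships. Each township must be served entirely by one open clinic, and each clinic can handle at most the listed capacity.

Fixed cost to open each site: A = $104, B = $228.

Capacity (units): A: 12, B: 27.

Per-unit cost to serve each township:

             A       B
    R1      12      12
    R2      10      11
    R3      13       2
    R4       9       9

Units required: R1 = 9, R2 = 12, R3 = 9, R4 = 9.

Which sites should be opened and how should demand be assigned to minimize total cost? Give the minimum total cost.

Minimum total cost: 659

Open {A, B}: R1→B 12·9=108, R2→A 10·12=120, R3→B 2·9=18, R4→B 9·9=81.
Loads: A carries 12/12, B carries 27/27. Service 327; fixed 332; total 659.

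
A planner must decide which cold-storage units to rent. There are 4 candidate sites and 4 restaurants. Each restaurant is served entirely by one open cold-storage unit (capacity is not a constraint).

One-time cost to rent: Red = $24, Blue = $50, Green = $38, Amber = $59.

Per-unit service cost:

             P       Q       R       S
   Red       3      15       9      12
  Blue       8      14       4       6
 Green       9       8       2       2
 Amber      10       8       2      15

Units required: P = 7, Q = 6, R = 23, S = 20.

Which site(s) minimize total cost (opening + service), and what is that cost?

Open Red and Green; minimum total cost 217.

For any fixed open set, each restaurant goes to its cheapest open site; total = fixed + service.
{Red, Green}: P→Red 3·7=21, Q→Green 8·6=48, R→Green 2·23=46, S→Green 2·20=40. Service 155; fixed 62; total 217.
{Green}: P→Green 9·7=63, Q→Green 8·6=48, R→Green 2·23=46, S→Green 2·20=40. Service 197; fixed 38; total 235.
{Red, Blue, Green}: service 155 + fixed 112 = 267
{Red, Blue, Green, Amber}: service 155 + fixed 171 = 326
No other subset beats 217.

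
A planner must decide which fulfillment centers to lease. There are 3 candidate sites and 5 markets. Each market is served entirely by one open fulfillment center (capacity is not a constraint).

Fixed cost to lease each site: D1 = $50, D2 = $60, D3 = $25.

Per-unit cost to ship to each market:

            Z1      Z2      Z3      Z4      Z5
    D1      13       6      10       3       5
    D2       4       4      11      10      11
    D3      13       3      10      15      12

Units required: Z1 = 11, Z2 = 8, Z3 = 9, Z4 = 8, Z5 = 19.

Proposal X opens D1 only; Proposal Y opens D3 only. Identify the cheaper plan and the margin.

Proposal X: {D1}: Z1→D1 13·11=143, Z2→D1 6·8=48, Z3→D1 10·9=90, Z4→D1 3·8=24, Z5→D1 5·19=95. Service 400; fixed 50; total 450.
Proposal Y: {D3}: Z1→D3 13·11=143, Z2→D3 3·8=24, Z3→D3 10·9=90, Z4→D3 15·8=120, Z5→D3 12·19=228. Service 605; fixed 25; total 630.
Difference: |450 − 630| = 180.

Proposal X is cheaper by 180.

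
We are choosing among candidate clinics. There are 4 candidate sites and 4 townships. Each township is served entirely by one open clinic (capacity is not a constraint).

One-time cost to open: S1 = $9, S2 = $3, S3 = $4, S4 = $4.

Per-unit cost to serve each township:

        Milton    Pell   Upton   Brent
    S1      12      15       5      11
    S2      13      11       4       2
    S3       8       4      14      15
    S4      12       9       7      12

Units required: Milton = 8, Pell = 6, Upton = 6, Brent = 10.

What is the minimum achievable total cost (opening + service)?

For any fixed open set, each township goes to its cheapest open site; total = fixed + service.
{S2, S3}: Milton→S3 8·8=64, Pell→S3 4·6=24, Upton→S2 4·6=24, Brent→S2 2·10=20. Service 132; fixed 7; total 139.
{S2, S3, S4}: service 132 + fixed 11 = 143
{S1, S2, S3}: service 132 + fixed 16 = 148
{S1, S2, S3, S4}: service 132 + fixed 20 = 152
No other subset beats 139.

Minimum total cost: 139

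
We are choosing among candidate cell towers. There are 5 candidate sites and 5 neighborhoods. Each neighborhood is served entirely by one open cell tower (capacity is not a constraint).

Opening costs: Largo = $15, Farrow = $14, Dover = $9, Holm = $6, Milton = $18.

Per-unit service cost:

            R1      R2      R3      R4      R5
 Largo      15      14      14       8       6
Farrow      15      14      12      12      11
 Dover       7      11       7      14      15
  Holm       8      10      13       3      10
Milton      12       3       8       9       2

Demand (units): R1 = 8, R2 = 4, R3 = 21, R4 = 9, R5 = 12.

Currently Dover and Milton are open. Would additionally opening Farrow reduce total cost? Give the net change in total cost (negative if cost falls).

No — net change +14 (cost rises by 14).

Current service cost with {Dover, Milton}: 320.
Adding Farrow: each neighborhood re-picks its cheapest; new service cost 320, saving 0.
Extra fixed cost: 14. Net change = 14 − 0 = 14.
(Totals: 347 → 361.)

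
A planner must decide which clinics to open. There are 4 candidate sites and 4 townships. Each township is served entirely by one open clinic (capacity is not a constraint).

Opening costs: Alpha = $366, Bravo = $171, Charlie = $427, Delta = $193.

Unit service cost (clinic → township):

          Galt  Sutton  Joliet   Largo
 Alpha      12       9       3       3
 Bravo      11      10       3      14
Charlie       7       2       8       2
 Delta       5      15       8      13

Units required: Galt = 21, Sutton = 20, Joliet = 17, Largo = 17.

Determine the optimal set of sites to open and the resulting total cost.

For any fixed open set, each township goes to its cheapest open site; total = fixed + service.
{Charlie}: Galt→Charlie 7·21=147, Sutton→Charlie 2·20=40, Joliet→Charlie 8·17=136, Largo→Charlie 2·17=34. Service 357; fixed 427; total 784.
{Bravo, Charlie}: Galt→Charlie 7·21=147, Sutton→Charlie 2·20=40, Joliet→Bravo 3·17=51, Largo→Charlie 2·17=34. Service 272; fixed 598; total 870.
{Bravo}: service 720 + fixed 171 = 891
{Alpha, Bravo, Charlie, Delta}: service 230 + fixed 1157 = 1387
No other subset beats 784.

Open Charlie only; minimum total cost 784.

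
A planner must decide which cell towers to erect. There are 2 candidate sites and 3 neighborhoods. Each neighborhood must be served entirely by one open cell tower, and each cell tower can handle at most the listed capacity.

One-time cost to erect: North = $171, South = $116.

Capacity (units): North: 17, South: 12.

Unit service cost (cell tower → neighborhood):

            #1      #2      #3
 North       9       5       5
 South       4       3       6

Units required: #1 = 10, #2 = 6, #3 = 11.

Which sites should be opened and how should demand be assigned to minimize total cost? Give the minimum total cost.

Minimum total cost: 412

Open {North, South}: #1→South 4·10=40, #2→North 5·6=30, #3→North 5·11=55.
Loads: North carries 17/17, South carries 10/12. Service 125; fixed 287; total 412.
Next best feasible plan costs 473.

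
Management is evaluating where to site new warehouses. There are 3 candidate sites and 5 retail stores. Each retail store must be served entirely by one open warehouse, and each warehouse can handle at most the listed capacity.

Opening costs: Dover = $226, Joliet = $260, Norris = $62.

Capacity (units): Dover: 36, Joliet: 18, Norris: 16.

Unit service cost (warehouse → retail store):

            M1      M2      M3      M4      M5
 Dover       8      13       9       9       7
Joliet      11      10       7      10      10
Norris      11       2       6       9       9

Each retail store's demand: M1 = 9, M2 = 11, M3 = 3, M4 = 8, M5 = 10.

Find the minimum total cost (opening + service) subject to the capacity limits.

Minimum total cost: 542

Open {Dover, Norris}: M1→Dover 8·9=72, M2→Norris 2·11=22, M3→Norris 6·3=18, M4→Dover 9·8=72, M5→Dover 7·10=70.
Loads: Dover carries 27/36, Norris carries 14/16. Service 254; fixed 288; total 542.
Next best feasible plan costs 551.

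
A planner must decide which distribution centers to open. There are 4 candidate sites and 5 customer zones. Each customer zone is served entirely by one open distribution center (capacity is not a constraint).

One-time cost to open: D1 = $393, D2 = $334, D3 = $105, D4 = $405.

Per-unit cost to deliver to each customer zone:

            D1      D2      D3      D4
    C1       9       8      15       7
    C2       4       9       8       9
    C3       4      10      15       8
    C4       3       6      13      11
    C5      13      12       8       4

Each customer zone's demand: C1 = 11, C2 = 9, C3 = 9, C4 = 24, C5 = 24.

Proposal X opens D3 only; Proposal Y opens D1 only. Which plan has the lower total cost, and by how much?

Proposal Y is cheaper by 33.

Proposal X: {D3}: C1→D3 15·11=165, C2→D3 8·9=72, C3→D3 15·9=135, C4→D3 13·24=312, C5→D3 8·24=192. Service 876; fixed 105; total 981.
Proposal Y: {D1}: C1→D1 9·11=99, C2→D1 4·9=36, C3→D1 4·9=36, C4→D1 3·24=72, C5→D1 13·24=312. Service 555; fixed 393; total 948.
Difference: |981 − 948| = 33.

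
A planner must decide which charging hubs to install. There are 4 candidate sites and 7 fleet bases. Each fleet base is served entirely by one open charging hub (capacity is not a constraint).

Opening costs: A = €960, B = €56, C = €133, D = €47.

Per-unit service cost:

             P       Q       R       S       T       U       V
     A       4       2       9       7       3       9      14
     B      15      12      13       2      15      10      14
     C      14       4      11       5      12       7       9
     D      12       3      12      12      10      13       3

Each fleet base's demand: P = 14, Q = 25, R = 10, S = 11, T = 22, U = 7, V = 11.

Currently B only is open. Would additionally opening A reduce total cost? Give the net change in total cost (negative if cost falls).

Current service cost with {B}: 1216.
Adding A: each fleet base re-picks its cheapest; new service cost 501, saving 715.
Extra fixed cost: 960. Net change = 960 − 715 = 245.
(Totals: 1272 → 1517.)

No — net change +245 (cost rises by 245).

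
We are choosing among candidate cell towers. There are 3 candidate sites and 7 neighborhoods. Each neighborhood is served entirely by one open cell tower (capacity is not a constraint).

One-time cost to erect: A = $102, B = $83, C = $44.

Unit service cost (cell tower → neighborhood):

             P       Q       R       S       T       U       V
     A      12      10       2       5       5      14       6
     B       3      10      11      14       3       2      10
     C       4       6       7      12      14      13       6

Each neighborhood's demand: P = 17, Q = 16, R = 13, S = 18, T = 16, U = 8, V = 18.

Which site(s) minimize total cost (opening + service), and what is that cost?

Open A, B and C; minimum total cost 664.

For any fixed open set, each neighborhood goes to its cheapest open site; total = fixed + service.
{A, B, C}: P→B 3·17=51, Q→C 6·16=96, R→A 2·13=26, S→A 5·18=90, T→B 3·16=48, U→B 2·8=16, V→A 6·18=108. Service 435; fixed 229; total 664.
{A, B}: P→B 3·17=51, Q→A 10·16=160, R→A 2·13=26, S→A 5·18=90, T→B 3·16=48, U→B 2·8=16, V→A 6·18=108. Service 499; fixed 185; total 684.
{A, C}: service 572 + fixed 146 = 718
{C}: service 907 + fixed 44 = 951
No other subset beats 664.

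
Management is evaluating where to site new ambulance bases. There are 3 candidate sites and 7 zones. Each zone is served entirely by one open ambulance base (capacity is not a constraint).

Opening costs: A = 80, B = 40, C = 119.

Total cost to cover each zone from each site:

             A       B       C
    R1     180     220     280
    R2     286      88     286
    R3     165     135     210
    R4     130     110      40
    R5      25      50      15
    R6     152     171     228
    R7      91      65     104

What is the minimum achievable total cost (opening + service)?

Minimum total cost: 875

For any fixed open set, each zone goes to its cheapest open site; total = fixed + service.
{A, B}: R1→A 180, R2→B 88, R3→B 135, R4→B 110, R5→A 25, R6→A 152, R7→B 65. Service 755; fixed 120; total 875.
{B}: service 839 + fixed 40 = 879
{B, C}: service 734 + fixed 159 = 893
{A, B, C}: service 675 + fixed 239 = 914
No other subset beats 875.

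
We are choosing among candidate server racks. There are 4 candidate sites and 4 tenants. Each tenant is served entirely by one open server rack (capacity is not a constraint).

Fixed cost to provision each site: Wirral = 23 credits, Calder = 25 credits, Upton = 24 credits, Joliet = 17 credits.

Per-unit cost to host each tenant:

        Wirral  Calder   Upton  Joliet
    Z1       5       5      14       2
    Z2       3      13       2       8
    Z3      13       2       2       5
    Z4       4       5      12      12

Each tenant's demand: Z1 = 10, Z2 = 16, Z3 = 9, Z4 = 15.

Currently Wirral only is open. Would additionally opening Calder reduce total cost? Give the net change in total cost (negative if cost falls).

Yes — net change −74 (cost falls by 74).

Current service cost with {Wirral}: 275.
Adding Calder: each tenant re-picks its cheapest; new service cost 176, saving 99.
Extra fixed cost: 25. Net change = 25 − 99 = -74.
(Totals: 298 → 224.)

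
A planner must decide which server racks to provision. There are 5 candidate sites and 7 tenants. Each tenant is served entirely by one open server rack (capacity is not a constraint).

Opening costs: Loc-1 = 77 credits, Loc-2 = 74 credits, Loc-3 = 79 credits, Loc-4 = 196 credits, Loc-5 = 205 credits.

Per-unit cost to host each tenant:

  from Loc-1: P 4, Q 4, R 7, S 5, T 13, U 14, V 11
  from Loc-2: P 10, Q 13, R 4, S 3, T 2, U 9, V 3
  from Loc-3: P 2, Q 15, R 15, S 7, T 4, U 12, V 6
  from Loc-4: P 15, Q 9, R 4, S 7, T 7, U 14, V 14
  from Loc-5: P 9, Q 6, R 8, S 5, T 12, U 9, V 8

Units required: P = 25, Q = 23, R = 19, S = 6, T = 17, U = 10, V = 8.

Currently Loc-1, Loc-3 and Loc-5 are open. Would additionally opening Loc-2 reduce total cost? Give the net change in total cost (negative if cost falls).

Yes — net change −53 (cost falls by 53).

Current service cost with {Loc-1, Loc-3, Loc-5}: 511.
Adding Loc-2: each tenant re-picks its cheapest; new service cost 384, saving 127.
Extra fixed cost: 74. Net change = 74 − 127 = -53.
(Totals: 872 → 819.)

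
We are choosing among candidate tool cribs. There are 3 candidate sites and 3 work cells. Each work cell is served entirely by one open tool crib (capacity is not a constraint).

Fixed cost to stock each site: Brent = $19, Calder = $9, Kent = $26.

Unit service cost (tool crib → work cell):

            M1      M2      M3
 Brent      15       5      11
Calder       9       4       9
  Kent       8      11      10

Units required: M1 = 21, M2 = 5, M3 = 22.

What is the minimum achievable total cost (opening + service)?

For any fixed open set, each work cell goes to its cheapest open site; total = fixed + service.
{Calder}: M1→Calder 9·21=189, M2→Calder 4·5=20, M3→Calder 9·22=198. Service 407; fixed 9; total 416.
{Calder, Kent}: M1→Kent 8·21=168, M2→Calder 4·5=20, M3→Calder 9·22=198. Service 386; fixed 35; total 421.
{Brent, Calder}: service 407 + fixed 28 = 435
{Brent, Calder, Kent}: M1→Kent 8·21=168, M2→Calder 4·5=20, M3→Calder 9·22=198. Service 386; fixed 54; total 440.
No other subset beats 416.

Minimum total cost: 416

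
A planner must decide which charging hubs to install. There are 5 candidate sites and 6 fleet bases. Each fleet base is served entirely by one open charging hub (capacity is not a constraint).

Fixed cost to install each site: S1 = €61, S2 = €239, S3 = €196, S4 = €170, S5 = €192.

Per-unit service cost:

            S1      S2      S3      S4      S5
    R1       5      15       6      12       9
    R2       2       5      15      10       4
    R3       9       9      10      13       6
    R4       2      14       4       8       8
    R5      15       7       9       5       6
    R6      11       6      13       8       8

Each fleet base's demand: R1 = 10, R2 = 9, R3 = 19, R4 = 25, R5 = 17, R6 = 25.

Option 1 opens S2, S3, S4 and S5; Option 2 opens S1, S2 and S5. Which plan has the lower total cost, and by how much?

Option 1: {S2, S3, S4, S5}: R1→S3 6·10=60, R2→S5 4·9=36, R3→S5 6·19=114, R4→S3 4·25=100, R5→S4 5·17=85, R6→S2 6·25=150. Service 545; fixed 797; total 1342.
Option 2: {S1, S2, S5}: R1→S1 5·10=50, R2→S1 2·9=18, R3→S5 6·19=114, R4→S1 2·25=50, R5→S5 6·17=102, R6→S2 6·25=150. Service 484; fixed 492; total 976.
Difference: |1342 − 976| = 366.

Option 2 is cheaper by 366.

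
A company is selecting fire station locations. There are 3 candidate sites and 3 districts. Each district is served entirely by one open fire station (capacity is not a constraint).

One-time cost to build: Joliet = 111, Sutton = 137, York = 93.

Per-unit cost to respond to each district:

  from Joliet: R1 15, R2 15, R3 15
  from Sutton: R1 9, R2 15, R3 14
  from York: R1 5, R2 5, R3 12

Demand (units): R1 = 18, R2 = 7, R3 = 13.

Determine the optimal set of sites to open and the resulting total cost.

For any fixed open set, each district goes to its cheapest open site; total = fixed + service.
{York}: R1→York 5·18=90, R2→York 5·7=35, R3→York 12·13=156. Service 281; fixed 93; total 374.
{Joliet, York}: R1→York 5·18=90, R2→York 5·7=35, R3→York 12·13=156. Service 281; fixed 204; total 485.
{Sutton, York}: service 281 + fixed 230 = 511
{Joliet, Sutton, York}: service 281 + fixed 341 = 622
No other subset beats 374.

Open York only; minimum total cost 374.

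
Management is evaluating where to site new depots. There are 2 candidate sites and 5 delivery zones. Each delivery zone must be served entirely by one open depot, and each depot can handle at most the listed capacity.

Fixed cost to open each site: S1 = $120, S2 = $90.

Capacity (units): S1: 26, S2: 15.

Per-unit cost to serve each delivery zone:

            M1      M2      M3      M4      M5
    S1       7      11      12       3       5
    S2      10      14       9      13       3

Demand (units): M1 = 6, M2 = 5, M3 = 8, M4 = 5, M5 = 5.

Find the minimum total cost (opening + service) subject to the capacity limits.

Open {S1, S2}: M1→S1 7·6=42, M2→S1 11·5=55, M3→S2 9·8=72, M4→S1 3·5=15, M5→S2 3·5=15.
Loads: S1 carries 16/26, S2 carries 13/15. Service 199; fixed 210; total 409.
Next best feasible plan costs 419.

Minimum total cost: 409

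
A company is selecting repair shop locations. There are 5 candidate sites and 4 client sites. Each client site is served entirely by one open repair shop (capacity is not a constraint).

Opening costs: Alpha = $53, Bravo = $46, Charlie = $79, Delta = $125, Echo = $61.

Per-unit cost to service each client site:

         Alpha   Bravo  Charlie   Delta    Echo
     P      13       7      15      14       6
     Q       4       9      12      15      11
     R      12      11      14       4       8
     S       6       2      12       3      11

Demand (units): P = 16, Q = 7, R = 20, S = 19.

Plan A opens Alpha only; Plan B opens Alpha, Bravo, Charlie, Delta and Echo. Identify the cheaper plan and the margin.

Plan B is cheaper by 37.

Plan A: {Alpha}: P→Alpha 13·16=208, Q→Alpha 4·7=28, R→Alpha 12·20=240, S→Alpha 6·19=114. Service 590; fixed 53; total 643.
Plan B: {Alpha, Bravo, Charlie, Delta, Echo}: P→Echo 6·16=96, Q→Alpha 4·7=28, R→Delta 4·20=80, S→Bravo 2·19=38. Service 242; fixed 364; total 606.
Difference: |643 − 606| = 37.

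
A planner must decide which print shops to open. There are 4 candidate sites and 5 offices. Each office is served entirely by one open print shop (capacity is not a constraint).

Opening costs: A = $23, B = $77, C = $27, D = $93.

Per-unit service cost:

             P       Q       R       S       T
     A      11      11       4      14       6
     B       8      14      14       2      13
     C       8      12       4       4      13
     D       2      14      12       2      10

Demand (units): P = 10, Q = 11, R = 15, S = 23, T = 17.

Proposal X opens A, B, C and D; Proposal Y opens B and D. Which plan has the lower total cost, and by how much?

Proposal X: {A, B, C, D}: P→D 2·10=20, Q→A 11·11=121, R→A 4·15=60, S→B 2·23=46, T→A 6·17=102. Service 349; fixed 220; total 569.
Proposal Y: {B, D}: P→D 2·10=20, Q→B 14·11=154, R→D 12·15=180, S→B 2·23=46, T→D 10·17=170. Service 570; fixed 170; total 740.
Difference: |569 − 740| = 171.

Proposal X is cheaper by 171.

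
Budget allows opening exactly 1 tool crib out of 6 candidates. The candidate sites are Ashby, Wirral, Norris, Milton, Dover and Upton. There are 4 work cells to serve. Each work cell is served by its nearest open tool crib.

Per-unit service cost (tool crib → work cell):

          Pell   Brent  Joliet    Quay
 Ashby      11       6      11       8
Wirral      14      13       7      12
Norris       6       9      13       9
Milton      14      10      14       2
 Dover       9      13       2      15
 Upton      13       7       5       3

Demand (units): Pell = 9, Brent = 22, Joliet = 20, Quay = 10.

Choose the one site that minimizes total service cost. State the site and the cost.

Choose Upton only; total service cost 401.

With exactly 1 open, each work cell uses its cheapest among the chosen.
{Upton}: Pell→Upton 13·9=117, Brent→Upton 7·22=154, Joliet→Upton 5·20=100, Quay→Upton 3·10=30. Service cost 401.
{Ashby}: service cost 531
{Dover}: service cost 557
Among all 6 size-1 choices, {Upton} is lowest.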